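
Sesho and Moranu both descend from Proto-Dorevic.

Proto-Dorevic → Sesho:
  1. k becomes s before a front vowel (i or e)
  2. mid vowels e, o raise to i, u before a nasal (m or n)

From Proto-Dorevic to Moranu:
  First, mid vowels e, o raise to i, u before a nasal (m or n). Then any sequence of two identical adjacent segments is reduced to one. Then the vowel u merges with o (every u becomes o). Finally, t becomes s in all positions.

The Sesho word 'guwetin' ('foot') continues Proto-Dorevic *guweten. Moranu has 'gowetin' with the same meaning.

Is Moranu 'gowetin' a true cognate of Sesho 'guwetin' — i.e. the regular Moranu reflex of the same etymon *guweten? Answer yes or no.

no

Derive the expected Moranu reflex of *guweten:
Moranu: *guweten > guwetin > gowetin > gowesin  (by pre-nasal raising, vowel merger, unconditioned shift)
The regular Moranu reflex would be 'gowesin', but the attested form is 'gowetin'. The correspondence is irregular, so they are not cognates (the Moranu form has a different source).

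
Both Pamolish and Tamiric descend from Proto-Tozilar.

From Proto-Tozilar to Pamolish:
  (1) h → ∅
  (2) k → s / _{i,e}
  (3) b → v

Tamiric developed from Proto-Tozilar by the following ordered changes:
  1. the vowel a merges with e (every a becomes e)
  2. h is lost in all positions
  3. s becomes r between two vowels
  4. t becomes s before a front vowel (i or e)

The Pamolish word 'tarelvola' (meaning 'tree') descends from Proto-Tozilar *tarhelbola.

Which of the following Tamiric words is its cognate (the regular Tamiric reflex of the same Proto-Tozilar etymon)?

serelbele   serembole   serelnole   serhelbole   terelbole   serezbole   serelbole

serelbole

Tamiric: *tarhelbola
  tarhelbola → terhelbole   [vowel merger]
  terhelbole → terelbole   [h-loss]
  terelbole (rule 3 does not apply)
  terelbole → serelbole   [palatalisation]
  giving Tamiric serelbole.
The other candidates each miss or misapply at least one Tamiric change.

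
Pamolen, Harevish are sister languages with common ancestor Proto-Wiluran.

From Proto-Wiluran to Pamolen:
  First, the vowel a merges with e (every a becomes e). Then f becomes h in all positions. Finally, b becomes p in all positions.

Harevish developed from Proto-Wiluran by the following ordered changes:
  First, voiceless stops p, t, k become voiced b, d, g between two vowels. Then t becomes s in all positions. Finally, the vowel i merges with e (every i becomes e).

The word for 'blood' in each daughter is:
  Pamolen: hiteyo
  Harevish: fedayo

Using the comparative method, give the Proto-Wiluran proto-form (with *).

*fitayo

Position 3: Pamolen has t, Harevish has d. Pamolen preserves t here (none of its changes turn any other segment into t), so the proto-segment is *t.
Position 2: Pamolen has i, Harevish has e. Pamolen preserves i here (none of its changes turn any other segment into i), so the proto-segment is *i.
Verify the candidate proto-form against each daughter:
Pamolen: *fitayo > fiteyo > hiteyo  (by vowel merger, unconditioned shift)
Harevish: start from *fitayo.
  rule 1 (intervocalic voicing): fitayo → fidayo
  rule 2: no change — fidayo
  rule 3 (vowel merger): fidayo → fedayo
  ⇒ Harevish fedayo
No other proto-form is consistent with every reflex, so the reconstruction is *fitayo.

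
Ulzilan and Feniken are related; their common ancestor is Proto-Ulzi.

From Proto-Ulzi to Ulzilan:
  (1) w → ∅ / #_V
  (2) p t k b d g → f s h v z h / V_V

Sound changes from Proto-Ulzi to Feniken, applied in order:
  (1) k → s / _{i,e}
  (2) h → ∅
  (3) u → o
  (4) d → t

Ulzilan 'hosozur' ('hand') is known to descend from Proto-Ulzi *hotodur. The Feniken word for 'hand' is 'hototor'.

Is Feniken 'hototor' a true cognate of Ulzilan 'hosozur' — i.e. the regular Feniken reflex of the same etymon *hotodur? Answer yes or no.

no

Derive the expected Feniken reflex of *hotodur:
Feniken: *hotodur
  hotodur (rule 1 does not apply)
  hotodur → otodur   [h-loss]
  otodur → otodor   [vowel merger]
  otodor → ototor   [unconditioned shift]
  giving Feniken ototor.
The regular Feniken reflex would be 'ototor', but the attested form is 'hototor'. The correspondence is irregular, so they are not cognates (the Feniken form has a different source).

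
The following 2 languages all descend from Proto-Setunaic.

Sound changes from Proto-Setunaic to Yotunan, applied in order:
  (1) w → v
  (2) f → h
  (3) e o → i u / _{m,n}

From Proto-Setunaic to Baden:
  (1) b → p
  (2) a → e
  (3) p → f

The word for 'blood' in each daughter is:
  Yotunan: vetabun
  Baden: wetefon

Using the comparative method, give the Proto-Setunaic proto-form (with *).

*wetabon

Position 5: Yotunan has b, Baden has f. Yotunan preserves b here (none of its changes turn any other segment into b), so the proto-segment is *b.
Position 6: Yotunan has u, Baden has o. Baden preserves o here (none of its changes turn any other segment into o), so the proto-segment is *o.
Position 4: Yotunan has a, Baden has e. Yotunan preserves a here (none of its changes turn any other segment into a), so the proto-segment is *a.
Continuing position by position gives *wetabon; check it forward:
Yotunan: *wetabon > vetabon > vetabun  (by unconditioned shift, pre-nasal raising)
Baden: *wetabon > wetapon > wetepon > wetefon  (by unconditioned shift, vowel merger, unconditioned shift)
Only *wetabon yields all of Yotunan vetabun, Baden wetefon.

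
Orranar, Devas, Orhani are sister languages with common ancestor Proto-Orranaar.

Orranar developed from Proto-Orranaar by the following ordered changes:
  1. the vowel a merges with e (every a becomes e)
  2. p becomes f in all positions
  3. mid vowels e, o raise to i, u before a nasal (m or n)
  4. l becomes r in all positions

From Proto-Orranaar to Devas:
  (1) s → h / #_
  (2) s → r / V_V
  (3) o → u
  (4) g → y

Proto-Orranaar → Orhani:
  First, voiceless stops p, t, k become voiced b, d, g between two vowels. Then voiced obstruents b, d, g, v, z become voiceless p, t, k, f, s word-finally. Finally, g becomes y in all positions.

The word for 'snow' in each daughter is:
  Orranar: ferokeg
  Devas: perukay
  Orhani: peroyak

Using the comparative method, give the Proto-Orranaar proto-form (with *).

*perokag

Position 5: Orranar has k, Devas has k, Orhani has y. Orranar preserves k here (none of its changes turn any other segment into k), so the proto-segment is *k.
Position 7: Orranar has g, Devas has y, Orhani has k. Orranar preserves g here (none of its changes turn any other segment into g), so the proto-segment is *g.
Continuing position by position gives *perokag; check it forward:
Orranar: *perokag > perokeg > ferokeg  (by vowel merger, unconditioned shift)
Devas: *perokag > perukag > perukay  (by vowel merger, unconditioned shift)
Orhani: *perokag
  perokag → perogag   [intervocalic voicing]
  perogag → perogak   [final devoicing]
  perogak → peroyak   [unconditioned shift]
  giving Orhani peroyak.
No other proto-form is consistent with every reflex, so the reconstruction is *perokag.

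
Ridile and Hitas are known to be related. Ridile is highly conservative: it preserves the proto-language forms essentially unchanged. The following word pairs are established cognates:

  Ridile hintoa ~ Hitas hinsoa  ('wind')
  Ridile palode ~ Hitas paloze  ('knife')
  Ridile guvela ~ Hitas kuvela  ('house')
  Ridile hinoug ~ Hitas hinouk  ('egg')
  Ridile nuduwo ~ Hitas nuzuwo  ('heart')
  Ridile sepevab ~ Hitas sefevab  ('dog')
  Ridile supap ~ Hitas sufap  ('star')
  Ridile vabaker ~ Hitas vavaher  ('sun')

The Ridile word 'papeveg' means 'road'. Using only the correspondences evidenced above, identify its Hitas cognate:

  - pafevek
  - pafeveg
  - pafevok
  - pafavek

pafevek

sepevab ~ sefevab — Ridile p corresponds to Hitas f between vowels (before a front vowel).
hinoug ~ hinouk — Ridile g corresponds to Hitas k word-finally.
Applying these to Ridile 'papeveg':
  papeveg → pafeveg   (p→f between vowels (before a front vowel))
  pafeveg → pafevek   (g→k word-finally)
So the Hitas cognate is 'pafevek'.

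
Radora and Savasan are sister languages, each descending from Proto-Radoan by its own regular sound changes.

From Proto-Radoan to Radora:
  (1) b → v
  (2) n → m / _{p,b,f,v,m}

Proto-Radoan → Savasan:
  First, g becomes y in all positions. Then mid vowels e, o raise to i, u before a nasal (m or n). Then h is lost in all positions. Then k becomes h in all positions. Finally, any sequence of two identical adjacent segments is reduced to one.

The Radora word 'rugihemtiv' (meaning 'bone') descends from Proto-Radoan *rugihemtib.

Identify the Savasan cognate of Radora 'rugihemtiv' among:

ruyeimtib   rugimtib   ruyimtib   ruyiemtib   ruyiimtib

ruyimtib

Savasan: *rugihemtib
  rugihemtib → ruyihemtib   [unconditioned shift]
  ruyihemtib → ruyihimtib   [pre-nasal raising]
  ruyihimtib → ruyiimtib   [h-loss]
  ruyiimtib (rule 4 does not apply)
  ruyiimtib → ruyimtib   [degemination]
  giving Savasan ruyimtib.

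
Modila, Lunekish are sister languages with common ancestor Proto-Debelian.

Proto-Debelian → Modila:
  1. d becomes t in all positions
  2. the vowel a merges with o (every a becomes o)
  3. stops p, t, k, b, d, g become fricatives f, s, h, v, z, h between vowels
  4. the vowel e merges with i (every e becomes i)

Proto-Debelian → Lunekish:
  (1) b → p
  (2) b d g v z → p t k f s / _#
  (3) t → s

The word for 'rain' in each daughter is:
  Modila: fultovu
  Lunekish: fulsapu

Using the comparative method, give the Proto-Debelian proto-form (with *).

*fultabu

Position 6: Modila has v, Lunekish has p. Taking the neighbouring segments as reconstructed: Modila v could go back to *b or *v; Lunekish p could go back to *p or *b — the one source consistent with every daughter is *b.
Position 4: Modila has t, Lunekish has s. Taking the neighbouring segments as reconstructed: Modila t could go back to *t or *d; Lunekish s could go back to *t or *s — the one source consistent with every daughter is *t.
Position 5: Modila has o, Lunekish has a. Lunekish preserves a here (none of its changes turn any other segment into a), so the proto-segment is *a.
This points to *fultabu. Verify forward in each daughter:
Modila: start from *fultabu.
  rule 1: no change — fultabu
  rule 2 (vowel merger): fultabu → fultobu
  rule 3 (intervocalic lenition): fultobu → fultovu
  rule 4: no change — fultovu
  ⇒ Modila fultovu
Lunekish: *fultabu > fultapu > fulsapu  (by unconditioned shift, unconditioned shift)
No other proto-form is consistent with every reflex, so the reconstruction is *fultabu.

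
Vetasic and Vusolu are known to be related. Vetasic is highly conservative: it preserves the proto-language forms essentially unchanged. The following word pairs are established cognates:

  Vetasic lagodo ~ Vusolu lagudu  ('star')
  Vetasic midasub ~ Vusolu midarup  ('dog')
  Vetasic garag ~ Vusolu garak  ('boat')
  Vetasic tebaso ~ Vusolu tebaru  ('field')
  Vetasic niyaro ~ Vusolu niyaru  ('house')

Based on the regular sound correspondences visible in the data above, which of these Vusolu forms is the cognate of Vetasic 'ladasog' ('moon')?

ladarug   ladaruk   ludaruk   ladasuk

tebaso ~ tebaru — Vetasic s corresponds to Vusolu r between vowels (before a back vowel).
lagodo ~ lagudu — Vetasic o corresponds to Vusolu u after a consonant, before a consonant other than r, m, n, p, b, f, v.
garag ~ garak — Vetasic g corresponds to Vusolu k word-finally.
Applying these to Vetasic 'ladasog':
  ladasog → ladarog   (s→r between vowels (before a back vowel))
  ladarog → ladarug   (o→u after a consonant, before a consonant other than r, m, n, p, b, f, v)
  ladarug → ladaruk   (g→k word-finally)
So the Vusolu cognate is 'ladaruk'.

ladaruk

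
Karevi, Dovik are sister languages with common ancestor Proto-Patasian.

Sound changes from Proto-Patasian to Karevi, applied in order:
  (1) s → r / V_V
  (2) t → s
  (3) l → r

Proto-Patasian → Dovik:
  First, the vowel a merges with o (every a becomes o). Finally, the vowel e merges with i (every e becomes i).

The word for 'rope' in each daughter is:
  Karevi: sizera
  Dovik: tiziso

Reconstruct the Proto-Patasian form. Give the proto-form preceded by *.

Position 1: Karevi has s, Dovik has t. Dovik preserves t here (none of its changes turn any other segment into t), so the proto-segment is *t.
Position 4: Karevi has e, Dovik has i. Karevi preserves e here (none of its changes turn any other segment into e), so the proto-segment is *e.
Position 5: Karevi has r, Dovik has s. Dovik preserves s here (none of its changes turn any other segment into s), so the proto-segment is *s.
Continuing position by position gives *tizesa; check it forward:
Karevi: *tizesa > tizera > sizera  (by rhotacism, unconditioned shift)
Dovik: *tizesa
  tizesa → tizeso   [vowel merger]
  tizeso → tiziso   [vowel merger]
  giving Dovik tiziso.
Only *tizesa yields all of Karevi sizera, Dovik tiziso.

*tizesa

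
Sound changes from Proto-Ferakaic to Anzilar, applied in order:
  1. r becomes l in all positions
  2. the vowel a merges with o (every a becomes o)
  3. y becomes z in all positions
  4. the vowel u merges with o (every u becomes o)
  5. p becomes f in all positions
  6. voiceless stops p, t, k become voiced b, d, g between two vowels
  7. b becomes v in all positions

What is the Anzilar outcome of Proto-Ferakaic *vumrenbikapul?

Anzilar: start from *vumrenbikapul.
  rule 1 (unconditioned shift): vumrenbikapul → vumlenbikapul
  rule 2 (vowel merger): vumlenbikapul → vumlenbikopul
  rule 3: no change — vumlenbikopul
  rule 4 (vowel merger): vumlenbikopul → vomlenbikopol
  rule 5 (unconditioned shift): vomlenbikopol → vomlenbikofol
  rule 6 (intervocalic voicing): vomlenbikofol → vomlenbigofol
  rule 7 (unconditioned shift): vomlenbigofol → vomlenvigofol
  ⇒ Anzilar vomlenvigofol

vomlenvigofol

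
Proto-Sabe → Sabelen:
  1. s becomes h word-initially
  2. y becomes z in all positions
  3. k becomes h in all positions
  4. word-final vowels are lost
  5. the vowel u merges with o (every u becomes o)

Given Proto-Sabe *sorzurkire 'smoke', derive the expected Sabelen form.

horzorhir

Sabelen: start from *sorzurkire.
  rule 1 (debuccalisation): sorzurkire → horzurkire
  rule 2: no change — horzurkire
  rule 3 (unconditioned shift): horzurkire → horzurhire
  rule 4 (apocope): horzurhire → horzurhir
  rule 5 (vowel merger): horzurhir → horzorhir
  ⇒ Sabelen horzorhir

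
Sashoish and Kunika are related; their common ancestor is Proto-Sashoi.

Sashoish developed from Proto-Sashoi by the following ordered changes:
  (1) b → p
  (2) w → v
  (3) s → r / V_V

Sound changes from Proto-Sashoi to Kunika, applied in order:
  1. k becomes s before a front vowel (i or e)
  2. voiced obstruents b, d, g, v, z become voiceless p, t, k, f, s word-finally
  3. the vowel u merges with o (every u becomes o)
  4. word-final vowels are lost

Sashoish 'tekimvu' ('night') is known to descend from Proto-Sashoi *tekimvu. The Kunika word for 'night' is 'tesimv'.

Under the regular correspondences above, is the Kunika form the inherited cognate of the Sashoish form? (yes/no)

yes

Derive the expected Kunika reflex of *tekimvu:
Kunika: start from *tekimvu.
  rule 1 (palatalisation): tekimvu → tesimvu
  rule 2: no change — tesimvu
  rule 3 (vowel merger): tesimvu → tesimvo
  rule 4 (apocope): tesimvo → tesimv
  ⇒ Kunika tesimv
Kunika 'tesimv' matches the regular reflex exactly, so the pair is cognate.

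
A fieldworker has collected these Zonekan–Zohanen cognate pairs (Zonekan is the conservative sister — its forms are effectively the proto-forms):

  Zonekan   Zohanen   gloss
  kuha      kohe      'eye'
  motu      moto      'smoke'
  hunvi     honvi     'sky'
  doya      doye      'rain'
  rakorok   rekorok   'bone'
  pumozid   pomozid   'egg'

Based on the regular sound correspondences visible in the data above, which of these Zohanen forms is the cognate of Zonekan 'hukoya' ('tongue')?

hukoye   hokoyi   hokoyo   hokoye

hokoye

kuha ~ kohe — Zonekan u corresponds to Zohanen o after a consonant, before a consonant other than r, m, n, p, b, f, v.
kuha ~ kohe, doya ~ doye — Zonekan a corresponds to Zohanen e word-finally.
Applying these to Zonekan 'hukoya':
  hukoya → hokoya   (u→o after a consonant, before a consonant other than r, m, n, p, b, f, v)
  hokoya → hokoye   (a→e word-finally)
So the Zohanen cognate is 'hokoye'.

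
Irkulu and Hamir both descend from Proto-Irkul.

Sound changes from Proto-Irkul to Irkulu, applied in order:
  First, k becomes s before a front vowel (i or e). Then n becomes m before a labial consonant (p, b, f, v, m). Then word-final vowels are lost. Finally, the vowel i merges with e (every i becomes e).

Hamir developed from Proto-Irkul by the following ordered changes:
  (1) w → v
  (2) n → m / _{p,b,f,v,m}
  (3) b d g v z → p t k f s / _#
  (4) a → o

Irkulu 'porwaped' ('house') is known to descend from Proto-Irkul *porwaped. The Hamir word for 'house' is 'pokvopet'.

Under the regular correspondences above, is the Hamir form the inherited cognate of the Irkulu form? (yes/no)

no

Derive the expected Hamir reflex of *porwaped:
Hamir: *porwaped > porvaped > porvapet > porvopet  (by unconditioned shift, final devoicing, vowel merger)
The regular Hamir reflex would be 'porvopet', but the attested form is 'pokvopet'. The correspondence is irregular, so they are not cognates (the Hamir form has a different source).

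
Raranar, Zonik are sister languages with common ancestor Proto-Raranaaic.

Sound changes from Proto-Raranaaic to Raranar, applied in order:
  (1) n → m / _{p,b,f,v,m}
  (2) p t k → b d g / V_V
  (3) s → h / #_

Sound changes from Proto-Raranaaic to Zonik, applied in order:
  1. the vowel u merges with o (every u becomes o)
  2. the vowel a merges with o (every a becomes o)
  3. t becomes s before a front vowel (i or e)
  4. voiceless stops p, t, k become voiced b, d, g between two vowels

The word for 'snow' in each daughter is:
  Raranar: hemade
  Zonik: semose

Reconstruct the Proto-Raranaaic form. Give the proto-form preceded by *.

Position 4: Raranar has a, Zonik has o. Raranar preserves a here (none of its changes turn any other segment into a), so the proto-segment is *a.
Position 1: Raranar has h, Zonik has s. Taking the neighbouring segments as reconstructed: Raranar h could go back to *s or *h; Zonik s could go back to *t or *s — the one source consistent with every daughter is *s.
Verify the candidate proto-form against each daughter:
Raranar: start from *semate.
  rule 1: no change — semate
  rule 2 (intervocalic voicing): semate → semade
  rule 3 (debuccalisation): semade → hemade
  ⇒ Raranar hemade
Zonik: *semate
  semate (rule 1 does not apply)
  semate → semote   [vowel merger]
  semote → semose   [palatalisation]
  semose (rule 4 does not apply)
  giving Zonik semose.
*semate is the unique common source.

*semate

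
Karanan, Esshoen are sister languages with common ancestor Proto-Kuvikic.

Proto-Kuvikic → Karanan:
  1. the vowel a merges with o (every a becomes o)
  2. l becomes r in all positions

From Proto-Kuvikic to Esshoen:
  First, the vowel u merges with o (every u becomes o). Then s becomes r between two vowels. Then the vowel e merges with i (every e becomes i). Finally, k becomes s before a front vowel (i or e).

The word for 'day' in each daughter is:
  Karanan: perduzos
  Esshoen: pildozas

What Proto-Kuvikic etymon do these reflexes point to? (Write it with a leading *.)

Position 5: Karanan has u, Esshoen has o. Karanan preserves u here (none of its changes turn any other segment into u), so the proto-segment is *u.
Position 7: Karanan has o, Esshoen has a. Esshoen preserves a here (none of its changes turn any other segment into a), so the proto-segment is *a.
Position 3: Karanan has r, Esshoen has l. Esshoen preserves l here (none of its changes turn any other segment into l), so the proto-segment is *l.
This points to *pelduzas. Verify forward in each daughter:
Karanan: start from *pelduzas.
  rule 1 (vowel merger): pelduzas → pelduzos
  rule 2 (unconditioned shift): pelduzos → perduzos
  ⇒ Karanan perduzos
Esshoen: start from *pelduzas.
  rule 1 (vowel merger): pelduzas → peldozas
  rule 2: no change — peldozas
  rule 3 (vowel merger): peldozas → pildozas
  rule 4: no change — pildozas
  ⇒ Esshoen pildozas
No other proto-form is consistent with every reflex, so the reconstruction is *pelduzas.

*pelduzas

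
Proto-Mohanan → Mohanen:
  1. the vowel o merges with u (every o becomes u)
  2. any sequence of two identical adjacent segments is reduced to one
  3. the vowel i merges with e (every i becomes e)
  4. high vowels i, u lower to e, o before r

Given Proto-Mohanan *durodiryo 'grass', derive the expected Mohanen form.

Mohanen: *durodiryo > durudiryu > duruderyu > doruderyu  (by vowel merger, vowel merger, pre-rhotic lowering)

doruderyu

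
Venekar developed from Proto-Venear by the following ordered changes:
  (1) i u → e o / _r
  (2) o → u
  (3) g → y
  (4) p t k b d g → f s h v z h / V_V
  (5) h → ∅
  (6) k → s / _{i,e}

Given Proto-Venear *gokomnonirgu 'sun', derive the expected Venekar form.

yuumnuneryu

Venekar: start from *gokomnonirgu.
  rule 1 (pre-rhotic lowering): gokomnonirgu → gokomnonergu
  rule 2 (vowel merger): gokomnonergu → gukumnunergu
  rule 3 (unconditioned shift): gukumnunergu → yukumnuneryu
  rule 4 (intervocalic lenition): yukumnuneryu → yuhumnuneryu
  rule 5 (h-loss): yuhumnuneryu → yuumnuneryu
  rule 6: no change — yuumnuneryu
  ⇒ Venekar yuumnuneryu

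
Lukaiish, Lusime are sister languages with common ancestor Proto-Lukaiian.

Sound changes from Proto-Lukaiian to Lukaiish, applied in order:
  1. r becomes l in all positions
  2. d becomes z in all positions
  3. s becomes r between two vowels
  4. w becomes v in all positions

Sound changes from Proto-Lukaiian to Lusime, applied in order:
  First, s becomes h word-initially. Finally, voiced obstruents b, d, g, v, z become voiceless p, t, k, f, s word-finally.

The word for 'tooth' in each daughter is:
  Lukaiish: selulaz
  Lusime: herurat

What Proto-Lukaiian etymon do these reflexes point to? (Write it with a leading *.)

*serurad

Position 5: Lukaiish has l, Lusime has r. Lusime preserves r here (none of its changes turn any other segment into r), so the proto-segment is *r.
Position 3: Lukaiish has l, Lusime has r. Lusime preserves r here (none of its changes turn any other segment into r), so the proto-segment is *r.
Verify the candidate proto-form against each daughter:
Lukaiish: *serurad
  serurad → selulad   [unconditioned shift]
  selulad → selulaz   [unconditioned shift]
  selulaz (rule 3 does not apply)
  selulaz (rule 4 does not apply)
  giving Lukaiish selulaz.
Lusime: *serurad
  serurad → herurad   [debuccalisation]
  herurad → herurat   [final devoicing]
  giving Lusime herurat.
No other proto-form is consistent with every reflex, so the reconstruction is *serurad.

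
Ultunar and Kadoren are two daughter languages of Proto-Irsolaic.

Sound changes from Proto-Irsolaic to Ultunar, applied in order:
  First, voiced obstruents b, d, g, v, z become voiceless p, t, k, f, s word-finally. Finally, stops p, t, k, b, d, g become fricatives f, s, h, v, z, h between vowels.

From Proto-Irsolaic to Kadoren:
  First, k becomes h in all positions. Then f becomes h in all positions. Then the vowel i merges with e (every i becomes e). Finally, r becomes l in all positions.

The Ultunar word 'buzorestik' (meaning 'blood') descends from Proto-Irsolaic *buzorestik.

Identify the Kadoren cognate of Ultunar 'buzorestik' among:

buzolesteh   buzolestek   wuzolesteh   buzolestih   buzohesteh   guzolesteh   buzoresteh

buzolesteh

Kadoren: start from *buzorestik.
  rule 1 (unconditioned shift): buzorestik → buzorestih
  rule 2: no change — buzorestih
  rule 3 (vowel merger): buzorestih → buzoresteh
  rule 4 (unconditioned shift): buzoresteh → buzolesteh
  ⇒ Kadoren buzolesteh
Among the options, 'buzolesteh' alone shows every Kadoren change applied in order.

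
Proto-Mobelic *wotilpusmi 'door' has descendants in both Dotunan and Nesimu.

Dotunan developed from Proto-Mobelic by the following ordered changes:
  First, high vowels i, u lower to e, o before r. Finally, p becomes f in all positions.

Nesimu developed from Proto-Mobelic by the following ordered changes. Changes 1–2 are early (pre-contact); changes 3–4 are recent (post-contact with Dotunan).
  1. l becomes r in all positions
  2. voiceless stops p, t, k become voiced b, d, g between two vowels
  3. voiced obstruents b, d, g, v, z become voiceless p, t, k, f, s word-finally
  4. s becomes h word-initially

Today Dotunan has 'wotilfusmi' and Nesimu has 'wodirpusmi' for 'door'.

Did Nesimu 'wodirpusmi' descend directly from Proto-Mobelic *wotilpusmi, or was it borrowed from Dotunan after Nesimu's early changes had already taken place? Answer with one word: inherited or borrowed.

inherited

If inherited, *wotilpusmi would pass through all of Nesimu's changes:
Nesimu: *wotilpusmi > wotirpusmi > wodirpusmi  (by unconditioned shift, intervocalic voicing)
If borrowed from Dotunan 'wotilfusmi' after the early changes, it would undergo only the recent ones:
  rule 3 (final devoicing): no change (wotilfusmi)
  rule 4 (debuccalisation): no change (wotilfusmi)
  ⇒ as a loan: wotilfusmi
Nesimu 'wodirpusmi' matches the inherited outcome exactly, so it is an inherited cognate, not a loan.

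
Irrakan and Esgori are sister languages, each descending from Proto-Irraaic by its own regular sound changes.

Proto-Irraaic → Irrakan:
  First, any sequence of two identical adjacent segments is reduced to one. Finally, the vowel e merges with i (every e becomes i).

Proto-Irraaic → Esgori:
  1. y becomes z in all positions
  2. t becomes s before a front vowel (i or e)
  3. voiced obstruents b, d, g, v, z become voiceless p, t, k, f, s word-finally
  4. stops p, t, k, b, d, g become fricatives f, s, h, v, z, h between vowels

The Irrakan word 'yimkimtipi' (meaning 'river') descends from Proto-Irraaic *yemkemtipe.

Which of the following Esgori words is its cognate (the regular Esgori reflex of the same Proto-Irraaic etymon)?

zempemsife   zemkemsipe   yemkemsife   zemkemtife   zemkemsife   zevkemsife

Esgori: *yemkemtipe > zemkemtipe > zemkemsipe > zemkemsife  (by unconditioned shift, palatalisation, intervocalic lenition)
Only 'zemkemsife' matches the regular Esgori development of *yemkemtipe.

zemkemsife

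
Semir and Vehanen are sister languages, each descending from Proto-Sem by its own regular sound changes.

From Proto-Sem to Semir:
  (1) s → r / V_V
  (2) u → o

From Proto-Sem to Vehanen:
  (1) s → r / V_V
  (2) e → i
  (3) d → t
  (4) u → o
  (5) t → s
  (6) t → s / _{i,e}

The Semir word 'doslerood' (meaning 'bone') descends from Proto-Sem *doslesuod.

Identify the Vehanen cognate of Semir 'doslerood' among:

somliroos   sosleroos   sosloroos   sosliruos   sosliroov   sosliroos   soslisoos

sosliroos

Vehanen: *doslesuod
  doslesuod → dosleruod   [rhotacism]
  dosleruod → dosliruod   [vowel merger]
  dosliruod → tosliruot   [unconditioned shift]
  tosliruot → tosliroot   [vowel merger]
  tosliroot → sosliroos   [unconditioned shift]
  sosliroos (rule 6 does not apply)
  giving Vehanen sosliroos.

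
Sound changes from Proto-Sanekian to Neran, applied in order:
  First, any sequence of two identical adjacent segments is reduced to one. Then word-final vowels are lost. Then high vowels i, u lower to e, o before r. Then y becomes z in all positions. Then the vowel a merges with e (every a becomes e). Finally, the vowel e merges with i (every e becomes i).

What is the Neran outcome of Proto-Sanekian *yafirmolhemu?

zifirmolhim

Neran: *yafirmolhemu > yafirmolhem > yafermolhem > zafermolhem > zefermolhem > zifirmolhim  (by apocope, pre-rhotic lowering, unconditioned shift, vowel merger, vowel merger)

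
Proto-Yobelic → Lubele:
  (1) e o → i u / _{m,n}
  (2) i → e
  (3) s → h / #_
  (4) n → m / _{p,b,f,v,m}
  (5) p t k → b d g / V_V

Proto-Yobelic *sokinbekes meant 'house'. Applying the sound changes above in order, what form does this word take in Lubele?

Lubele: *sokinbekes
  sokinbekes (rule 1 does not apply)
  sokinbekes → sokenbekes   [vowel merger]
  sokenbekes → hokenbekes   [debuccalisation]
  hokenbekes → hokembekes   [nasal place assimilation]
  hokembekes → hogembeges   [intervocalic voicing]
  giving Lubele hogembeges.

hogembeges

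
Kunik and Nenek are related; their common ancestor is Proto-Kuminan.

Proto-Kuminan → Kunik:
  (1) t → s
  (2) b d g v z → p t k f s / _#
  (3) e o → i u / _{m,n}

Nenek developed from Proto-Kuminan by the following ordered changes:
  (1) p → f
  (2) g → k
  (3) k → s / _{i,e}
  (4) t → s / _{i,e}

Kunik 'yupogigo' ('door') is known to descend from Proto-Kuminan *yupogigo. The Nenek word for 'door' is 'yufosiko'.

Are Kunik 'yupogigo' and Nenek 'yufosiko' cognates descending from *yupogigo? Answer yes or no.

Derive the expected Nenek reflex of *yupogigo:
Nenek: start from *yupogigo.
  rule 1 (unconditioned shift): yupogigo → yufogigo
  rule 2 (unconditioned shift): yufogigo → yufokiko
  rule 3 (palatalisation): yufokiko → yufosiko
  rule 4: no change — yufosiko
  ⇒ Nenek yufosiko
Nenek 'yufosiko' matches the regular reflex exactly, so the pair is cognate.

yes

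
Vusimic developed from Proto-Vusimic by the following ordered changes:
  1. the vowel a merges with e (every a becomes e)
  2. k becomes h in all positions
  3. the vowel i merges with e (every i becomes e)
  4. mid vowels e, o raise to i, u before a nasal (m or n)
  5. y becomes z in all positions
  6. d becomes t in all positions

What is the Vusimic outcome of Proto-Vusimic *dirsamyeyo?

tersimzezo

Vusimic: *dirsamyeyo
  dirsamyeyo → dirsemyeyo   [vowel merger]
  dirsemyeyo (rule 2 does not apply)
  dirsemyeyo → dersemyeyo   [vowel merger]
  dersemyeyo → dersimyeyo   [pre-nasal raising]
  dersimyeyo → dersimzezo   [unconditioned shift]
  dersimzezo → tersimzezo   [unconditioned shift]
  giving Vusimic tersimzezo.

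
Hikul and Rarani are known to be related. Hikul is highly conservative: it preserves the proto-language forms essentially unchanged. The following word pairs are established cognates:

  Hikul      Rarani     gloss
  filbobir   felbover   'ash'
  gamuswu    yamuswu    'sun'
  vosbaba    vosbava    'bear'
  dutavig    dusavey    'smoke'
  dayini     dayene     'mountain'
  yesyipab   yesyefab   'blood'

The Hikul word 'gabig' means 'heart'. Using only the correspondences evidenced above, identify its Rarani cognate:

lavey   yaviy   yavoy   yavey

gamuswu ~ yamuswu — Hikul g corresponds to Rarani y word-initially before a back vowel.
filbobir ~ felbover — Hikul b corresponds to Rarani v between vowels (before a front vowel).
filbobir ~ felbover, dutavig ~ dusavey — Hikul i corresponds to Rarani e after a consonant, before a consonant other than r, m, n, p, b, f, v.
dutavig ~ dusavey — Hikul g corresponds to Rarani y word-finally.
Applying these to Hikul 'gabig':
  gabig → yabig   (g→y word-initially before a back vowel)
  yabig → yavig   (b→v between vowels (before a front vowel))
  yavig → yaveg   (i→e after a consonant, before a consonant other than r, m, n, p, b, f, v)
  yaveg → yavey   (g→y word-finally)
So the Rarani cognate is 'yavey'.

yavey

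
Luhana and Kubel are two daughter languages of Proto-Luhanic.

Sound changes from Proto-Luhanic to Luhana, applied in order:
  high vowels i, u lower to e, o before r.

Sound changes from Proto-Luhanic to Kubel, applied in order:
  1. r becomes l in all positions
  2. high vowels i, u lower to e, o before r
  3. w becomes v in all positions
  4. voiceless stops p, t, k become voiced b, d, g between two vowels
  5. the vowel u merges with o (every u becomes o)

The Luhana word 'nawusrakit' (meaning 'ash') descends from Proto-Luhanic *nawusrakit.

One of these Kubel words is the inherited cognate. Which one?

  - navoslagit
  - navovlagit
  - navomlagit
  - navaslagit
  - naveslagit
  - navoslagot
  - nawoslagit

Kubel: *nawusrakit > nawuslakit > navuslakit > navuslagit > navoslagit  (by unconditioned shift, unconditioned shift, intervocalic voicing, vowel merger)
Among the options, 'navoslagit' alone shows every Kubel change applied in order.

navoslagit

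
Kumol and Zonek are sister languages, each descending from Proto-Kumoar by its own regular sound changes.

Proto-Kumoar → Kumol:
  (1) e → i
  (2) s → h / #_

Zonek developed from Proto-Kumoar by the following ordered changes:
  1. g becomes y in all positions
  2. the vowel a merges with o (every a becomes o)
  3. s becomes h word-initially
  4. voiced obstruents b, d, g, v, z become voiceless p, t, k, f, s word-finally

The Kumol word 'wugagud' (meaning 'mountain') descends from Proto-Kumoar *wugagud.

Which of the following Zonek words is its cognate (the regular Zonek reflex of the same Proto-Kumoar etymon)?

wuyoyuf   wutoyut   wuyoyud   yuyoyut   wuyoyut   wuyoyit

Zonek: *wugagud
  wugagud → wuyayud   [unconditioned shift]
  wuyayud → wuyoyud   [vowel merger]
  wuyoyud (rule 3 does not apply)
  wuyoyud → wuyoyut   [final devoicing]
  giving Zonek wuyoyut.
Among the options, 'wuyoyut' alone shows every Zonek change applied in order.

wuyoyut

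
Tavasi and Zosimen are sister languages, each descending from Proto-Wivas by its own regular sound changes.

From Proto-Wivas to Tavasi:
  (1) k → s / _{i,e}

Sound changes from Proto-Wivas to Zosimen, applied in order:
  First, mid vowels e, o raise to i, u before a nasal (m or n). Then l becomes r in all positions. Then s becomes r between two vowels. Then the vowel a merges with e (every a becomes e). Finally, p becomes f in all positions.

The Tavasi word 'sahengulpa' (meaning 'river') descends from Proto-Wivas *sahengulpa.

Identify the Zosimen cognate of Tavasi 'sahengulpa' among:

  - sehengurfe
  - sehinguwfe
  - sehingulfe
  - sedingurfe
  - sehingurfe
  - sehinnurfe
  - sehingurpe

Zosimen: start from *sahengulpa.
  rule 1 (pre-nasal raising): sahengulpa → sahingulpa
  rule 2 (unconditioned shift): sahingulpa → sahingurpa
  rule 3: no change — sahingurpa
  rule 4 (vowel merger): sahingurpa → sehingurpe
  rule 5 (unconditioned shift): sehingurpe → sehingurfe
  ⇒ Zosimen sehingurfe
The other candidates each miss or misapply at least one Zosimen change.

sehingurfe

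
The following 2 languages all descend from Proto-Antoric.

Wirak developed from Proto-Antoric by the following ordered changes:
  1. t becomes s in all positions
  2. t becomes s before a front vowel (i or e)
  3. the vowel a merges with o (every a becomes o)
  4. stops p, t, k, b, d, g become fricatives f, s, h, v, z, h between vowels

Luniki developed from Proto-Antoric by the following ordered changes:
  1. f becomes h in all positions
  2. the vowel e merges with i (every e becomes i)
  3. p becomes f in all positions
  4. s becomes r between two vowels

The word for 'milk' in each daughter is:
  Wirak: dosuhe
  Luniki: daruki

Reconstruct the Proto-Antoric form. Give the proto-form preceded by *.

Position 2: Wirak has o, Luniki has a. Luniki preserves a here (none of its changes turn any other segment into a), so the proto-segment is *a.
Position 5: Wirak has h, Luniki has k. Luniki preserves k here (none of its changes turn any other segment into k), so the proto-segment is *k.
Position 3: Wirak has s, Luniki has r. Taking the neighbouring segments as reconstructed: Wirak s could go back to *t or *s; Luniki r could go back to *s or *r — the one source consistent with every daughter is *s.
This points to *dasuke. Verify forward in each daughter:
Wirak: start from *dasuke.
  rule 1: no change — dasuke
  rule 2: no change — dasuke
  rule 3 (vowel merger): dasuke → dosuke
  rule 4 (intervocalic lenition): dosuke → dosuhe
  ⇒ Wirak dosuhe
Luniki: *dasuke
  dasuke (rule 1 does not apply)
  dasuke → dasuki   [vowel merger]
  dasuki (rule 3 does not apply)
  dasuki → daruki   [rhotacism]
  giving Luniki daruki.
No other proto-form is consistent with every reflex, so the reconstruction is *dasuke.

*dasuke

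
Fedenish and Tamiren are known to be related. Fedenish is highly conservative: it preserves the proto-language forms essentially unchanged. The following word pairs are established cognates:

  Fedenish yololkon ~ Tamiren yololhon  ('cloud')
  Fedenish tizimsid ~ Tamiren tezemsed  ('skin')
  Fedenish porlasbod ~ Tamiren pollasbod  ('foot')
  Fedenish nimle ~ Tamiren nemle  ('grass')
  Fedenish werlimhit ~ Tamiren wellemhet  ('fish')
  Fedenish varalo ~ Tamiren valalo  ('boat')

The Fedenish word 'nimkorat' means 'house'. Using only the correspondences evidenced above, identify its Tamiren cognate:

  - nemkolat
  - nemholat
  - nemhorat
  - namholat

nemholat

tizimsid ~ tezemsed, nimle ~ nemle — Fedenish i corresponds to Tamiren e after a consonant, before a nasal.
yololkon ~ yololhon — Fedenish k corresponds to Tamiren h after a consonant, before a back vowel.
varalo ~ valalo — Fedenish r corresponds to Tamiren l between vowels (before a back vowel).
Applying these to Fedenish 'nimkorat':
  nimkorat → nemkorat   (i→e after a consonant, before a nasal)
  nemkorat → nemhorat   (k→h after a consonant, before a back vowel)
  nemhorat → nemholat   (r→l between vowels (before a back vowel))
So the Tamiren cognate is 'nemholat'.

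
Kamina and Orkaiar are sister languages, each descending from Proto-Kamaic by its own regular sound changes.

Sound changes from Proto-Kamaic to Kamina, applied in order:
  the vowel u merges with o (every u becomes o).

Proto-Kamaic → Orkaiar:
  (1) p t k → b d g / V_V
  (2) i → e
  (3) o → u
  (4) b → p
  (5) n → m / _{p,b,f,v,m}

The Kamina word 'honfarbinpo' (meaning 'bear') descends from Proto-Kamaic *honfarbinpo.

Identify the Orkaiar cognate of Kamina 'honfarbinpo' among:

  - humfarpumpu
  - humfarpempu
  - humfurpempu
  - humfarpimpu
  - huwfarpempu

humfarpempu

Orkaiar: start from *honfarbinpo.
  rule 1: no change — honfarbinpo
  rule 2 (vowel merger): honfarbinpo → honfarbenpo
  rule 3 (vowel merger): honfarbenpo → hunfarbenpu
  rule 4 (unconditioned shift): hunfarbenpu → hunfarpenpu
  rule 5 (nasal place assimilation): hunfarpenpu → humfarpempu
  ⇒ Orkaiar humfarpempu
Only 'humfarpempu' matches the regular Orkaiar development of *honfarbinpo.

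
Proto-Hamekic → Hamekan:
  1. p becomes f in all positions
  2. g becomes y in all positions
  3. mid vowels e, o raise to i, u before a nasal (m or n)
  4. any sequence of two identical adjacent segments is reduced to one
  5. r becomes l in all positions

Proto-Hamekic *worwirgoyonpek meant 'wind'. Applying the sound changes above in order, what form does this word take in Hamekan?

Hamekan: *worwirgoyonpek > worwirgoyonfek > worwiryoyonfek > worwiryoyunfek > wolwilyoyunfek  (by unconditioned shift, unconditioned shift, pre-nasal raising, unconditioned shift)

wolwilyoyunfek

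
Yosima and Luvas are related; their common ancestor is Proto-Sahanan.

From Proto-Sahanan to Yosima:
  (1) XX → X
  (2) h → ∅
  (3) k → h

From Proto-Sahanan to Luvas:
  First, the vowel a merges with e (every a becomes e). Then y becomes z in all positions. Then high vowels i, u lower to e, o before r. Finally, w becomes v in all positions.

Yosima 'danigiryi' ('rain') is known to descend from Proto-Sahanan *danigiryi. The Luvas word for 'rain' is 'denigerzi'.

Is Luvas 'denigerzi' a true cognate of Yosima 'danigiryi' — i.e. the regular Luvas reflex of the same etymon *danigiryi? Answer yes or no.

Derive the expected Luvas reflex of *danigiryi:
Luvas: *danigiryi > denigiryi > denigirzi > denigerzi  (by vowel merger, unconditioned shift, pre-rhotic lowering)
Luvas 'denigerzi' matches the regular reflex exactly, so the pair is cognate.

yes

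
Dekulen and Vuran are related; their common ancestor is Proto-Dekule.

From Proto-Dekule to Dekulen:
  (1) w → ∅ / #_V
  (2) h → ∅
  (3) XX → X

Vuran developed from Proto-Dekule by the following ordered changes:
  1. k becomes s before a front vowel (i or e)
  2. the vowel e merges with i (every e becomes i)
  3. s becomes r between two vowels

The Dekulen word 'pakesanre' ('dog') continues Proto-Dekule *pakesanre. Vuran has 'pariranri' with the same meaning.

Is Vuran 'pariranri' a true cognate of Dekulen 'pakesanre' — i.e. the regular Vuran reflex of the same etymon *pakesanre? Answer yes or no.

yes

Derive the expected Vuran reflex of *pakesanre:
Vuran: *pakesanre
  pakesanre → pasesanre   [palatalisation]
  pasesanre → pasisanri   [vowel merger]
  pasisanri → pariranri   [rhotacism]
  giving Vuran pariranri.
Vuran 'pariranri' matches the regular reflex exactly, so the pair is cognate.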